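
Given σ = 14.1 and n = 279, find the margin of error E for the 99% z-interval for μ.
Margin of error = 2.17

Margin of error = z* · σ/√n
= 2.576 · 14.1/√279
= 2.576 · 14.1/16.7033
= 2.17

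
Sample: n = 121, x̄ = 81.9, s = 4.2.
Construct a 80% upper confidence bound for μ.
μ ≤ 82.22

Upper bound (one-sided):
t* = 0.845 (one-sided for 80%)
Upper bound = x̄ + t* · s/√n = 81.9 + 0.845 · 4.2/√121 = 82.22

We are 80% confident that μ ≤ 82.22.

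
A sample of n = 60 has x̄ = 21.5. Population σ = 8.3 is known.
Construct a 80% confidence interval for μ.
(20.13, 22.87)

z-interval (σ known):
z* = 1.282 for 80% confidence

Margin of error = z* · σ/√n = 1.282 · 8.3/√60 = 1.37

CI: (21.5 - 1.37, 21.5 + 1.37) = (20.13, 22.87)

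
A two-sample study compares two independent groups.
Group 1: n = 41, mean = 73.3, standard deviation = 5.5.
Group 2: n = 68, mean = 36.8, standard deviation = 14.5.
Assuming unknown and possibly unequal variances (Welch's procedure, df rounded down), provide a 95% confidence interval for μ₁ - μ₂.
(32.61, 40.39)

Difference: x̄₁ - x̄₂ = 36.50
SE = √(s₁²/n₁ + s₂²/n₂) = √(5.5²/41 + 14.5²/68) = 1.9570
df = 93.84 → 93 (Welch–Satterthwaite, rounded down)
t* = 1.986

CI: 36.50 ± 1.986 · 1.9570 = 36.50 ± 3.89 = (32.61, 40.39)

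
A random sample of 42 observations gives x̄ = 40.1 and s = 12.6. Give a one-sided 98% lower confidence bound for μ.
μ ≥ 35.98

Lower bound (one-sided):
t* = 2.121 (one-sided for 98%)
Lower bound = x̄ - t* · s/√n = 40.1 - 2.121 · 12.6/√42 = 35.98

We are 98% confident that μ ≥ 35.98.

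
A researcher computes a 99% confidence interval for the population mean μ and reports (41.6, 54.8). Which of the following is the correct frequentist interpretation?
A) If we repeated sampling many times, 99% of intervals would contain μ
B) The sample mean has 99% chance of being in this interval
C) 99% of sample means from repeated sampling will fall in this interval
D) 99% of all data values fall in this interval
A

A) Correct — this is the frequentist long-run coverage interpretation.
B) Wrong — x̄ is observed and sits in the interval by construction.
C) Wrong — coverage applies to intervals containing μ, not to future x̄ values.
D) Wrong — a CI is about the parameter μ, not individual data values.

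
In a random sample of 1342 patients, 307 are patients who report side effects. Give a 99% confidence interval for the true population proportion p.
(0.199, 0.258)

Proportion CI:
p̂ = 307/1342 = 0.22876
SE = √(p̂(1-p̂)/n) = √(0.22876 · 0.77124 / 1342) = 0.01147

z* = 2.576
Margin = z* · SE = 2.576 · 0.01147 = 0.0295

CI: 0.22876 ± 0.0295 = (0.199, 0.258)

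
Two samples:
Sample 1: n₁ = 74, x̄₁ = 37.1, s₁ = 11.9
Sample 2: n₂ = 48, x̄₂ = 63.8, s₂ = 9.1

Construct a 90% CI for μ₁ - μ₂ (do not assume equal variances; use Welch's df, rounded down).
(-29.86, -23.54)

Difference: x̄₁ - x̄₂ = -26.70
SE = √(s₁²/n₁ + s₂²/n₂) = √(11.9²/74 + 9.1²/48) = 1.9076
df = 116.67 → 116 (Welch–Satterthwaite, rounded down)
t* = 1.658

CI: -26.70 ± 1.658 · 1.9076 = -26.70 ± 3.16 = (-29.86, -23.54)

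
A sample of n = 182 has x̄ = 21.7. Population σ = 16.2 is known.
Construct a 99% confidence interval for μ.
(18.61, 24.79)

z-interval (σ known):
z* = 2.576 for 99% confidence

Margin of error = z* · σ/√n = 2.576 · 16.2/√182 = 3.09

CI: (21.7 - 3.09, 21.7 + 3.09) = (18.61, 24.79)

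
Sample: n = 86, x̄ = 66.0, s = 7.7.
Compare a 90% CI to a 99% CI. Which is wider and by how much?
99% CI is wider by 1.62

df = 85
90% CI: t* = 1.663, (64.62, 67.38), width = 2 · t* · s/√n = 2.76
99% CI: t* = 2.635, (63.81, 68.19), width = 2 · t* · s/√n = 4.38

The 99% CI is wider by 4.38 - 2.76 = 1.62.
Higher confidence requires a wider interval.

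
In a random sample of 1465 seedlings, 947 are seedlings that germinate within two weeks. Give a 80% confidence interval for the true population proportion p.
(0.630, 0.662)

Proportion CI:
p̂ = 947/1465 = 0.64642
SE = √(p̂(1-p̂)/n) = √(0.64642 · 0.35358 / 1465) = 0.01249

z* = 1.282
Margin = z* · SE = 1.282 · 0.01249 = 0.0160

CI: 0.64642 ± 0.0160 = (0.630, 0.662)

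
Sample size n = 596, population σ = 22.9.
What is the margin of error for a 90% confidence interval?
Margin of error = 1.54

Margin of error = z* · σ/√n
= 1.645 · 22.9/√596
= 1.645 · 22.9/24.4131
= 1.54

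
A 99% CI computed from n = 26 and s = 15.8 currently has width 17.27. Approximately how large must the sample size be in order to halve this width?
n ≈ 104

CI width ∝ 1/√n
To reduce width by factor 2, need √n to grow by 2 → need 2² = 4 times as many samples.

Current: n = 26, width = 17.27
New: n = 104, width ≈ 8.13

Width reduced by factor of 17.27/8.13 = 2.12.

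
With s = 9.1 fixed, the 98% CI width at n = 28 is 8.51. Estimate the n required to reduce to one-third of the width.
n ≈ 252

CI width ∝ 1/√n
To reduce width by factor 3, need √n to grow by 3 → need 3² = 9 times as many samples.

Current: n = 28, width = 8.51
New: n = 252, width ≈ 2.68

Width reduced by factor of 8.51/2.68 = 3.18.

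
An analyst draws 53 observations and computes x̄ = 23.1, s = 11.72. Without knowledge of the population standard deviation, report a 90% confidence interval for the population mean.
(20.40, 25.80)

t-interval (σ unknown):
df = n - 1 = 52
t* = 1.675 for 90% confidence

Margin of error = t* · s/√n = 1.675 · 11.72/√53 = 2.70

CI: (20.40, 25.80)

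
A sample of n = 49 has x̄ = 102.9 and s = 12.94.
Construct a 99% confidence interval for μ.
(97.94, 107.86)

t-interval (σ unknown):
df = n - 1 = 48
t* = 2.682 for 99% confidence

Margin of error = t* · s/√n = 2.682 · 12.94/√49 = 4.96

CI: (97.94, 107.86)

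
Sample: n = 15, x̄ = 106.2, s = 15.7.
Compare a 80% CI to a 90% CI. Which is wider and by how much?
90% CI is wider by 3.38

df = 14
80% CI: t* = 1.345, (100.75, 111.65), width = 2 · t* · s/√n = 10.90
90% CI: t* = 1.761, (99.06, 113.34), width = 2 · t* · s/√n = 14.28

The 90% CI is wider by 14.28 - 10.90 = 3.38.
Higher confidence requires a wider interval.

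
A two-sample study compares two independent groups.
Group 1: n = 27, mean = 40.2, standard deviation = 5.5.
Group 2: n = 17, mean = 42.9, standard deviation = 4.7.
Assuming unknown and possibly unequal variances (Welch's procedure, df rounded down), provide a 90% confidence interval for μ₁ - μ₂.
(-5.32, -0.08)

Difference: x̄₁ - x̄₂ = -2.70
SE = √(s₁²/n₁ + s₂²/n₂) = √(5.5²/27 + 4.7²/17) = 1.5556
df = 38.07 → 38 (Welch–Satterthwaite, rounded down)
t* = 1.686

CI: -2.70 ± 1.686 · 1.5556 = -2.70 ± 2.62 = (-5.32, -0.08)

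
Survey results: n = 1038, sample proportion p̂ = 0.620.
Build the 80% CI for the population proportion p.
(0.601, 0.639)

Proportion CI:
SE = √(p̂(1-p̂)/n) = √(0.620 · 0.380 / 1038) = 0.01507

z* = 1.282
Margin = z* · SE = 1.282 · 0.01507 = 0.0193

CI: 0.620 ± 0.0193 = (0.601, 0.639)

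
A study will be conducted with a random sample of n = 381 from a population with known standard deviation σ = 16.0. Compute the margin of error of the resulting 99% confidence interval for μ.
Margin of error = 2.11

Margin of error = z* · σ/√n
= 2.576 · 16.0/√381
= 2.576 · 16.0/19.5192
= 2.11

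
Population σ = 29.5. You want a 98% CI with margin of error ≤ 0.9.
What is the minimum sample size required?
n ≥ 5813

For margin E ≤ 0.9:
n ≥ (z* · σ / E)²
n ≥ (2.326 · 29.5 / 0.9)²
n ≥ 5812.71

Minimum n = 5813 (rounding up)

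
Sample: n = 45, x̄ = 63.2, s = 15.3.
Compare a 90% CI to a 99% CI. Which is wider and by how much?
99% CI is wider by 4.62

df = 44
90% CI: t* = 1.680, (59.37, 67.03), width = 2 · t* · s/√n = 7.66
99% CI: t* = 2.692, (57.06, 69.34), width = 2 · t* · s/√n = 12.28

The 99% CI is wider by 12.28 - 7.66 = 4.62.
Higher confidence requires a wider interval.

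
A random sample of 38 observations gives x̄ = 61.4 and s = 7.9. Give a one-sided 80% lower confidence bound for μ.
μ ≥ 60.31

Lower bound (one-sided):
t* = 0.851 (one-sided for 80%)
Lower bound = x̄ - t* · s/√n = 61.4 - 0.851 · 7.9/√38 = 60.31

We are 80% confident that μ ≥ 60.31.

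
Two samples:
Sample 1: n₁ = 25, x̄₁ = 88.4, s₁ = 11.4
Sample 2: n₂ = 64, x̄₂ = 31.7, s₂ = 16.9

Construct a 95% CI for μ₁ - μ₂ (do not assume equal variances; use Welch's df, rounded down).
(50.49, 62.91)

Difference: x̄₁ - x̄₂ = 56.70
SE = √(s₁²/n₁ + s₂²/n₂) = √(11.4²/25 + 16.9²/64) = 3.1082
df = 64.72 → 64 (Welch–Satterthwaite, rounded down)
t* = 1.998

CI: 56.70 ± 1.998 · 3.1082 = 56.70 ± 6.21 = (50.49, 62.91)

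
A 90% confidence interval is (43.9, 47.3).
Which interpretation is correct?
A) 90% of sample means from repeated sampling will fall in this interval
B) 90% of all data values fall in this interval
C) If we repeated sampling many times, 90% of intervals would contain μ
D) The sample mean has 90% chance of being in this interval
C

A) Wrong — coverage applies to intervals containing μ, not to future x̄ values.
B) Wrong — a CI is about the parameter μ, not individual data values.
C) Correct — this is the frequentist long-run coverage interpretation.
D) Wrong — x̄ is observed and sits in the interval by construction.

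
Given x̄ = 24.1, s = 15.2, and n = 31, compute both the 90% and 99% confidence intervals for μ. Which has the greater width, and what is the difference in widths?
99% CI is wider by 5.75

df = 30
90% CI: t* = 1.697, (19.47, 28.73), width = 2 · t* · s/√n = 9.27
99% CI: t* = 2.750, (16.59, 31.61), width = 2 · t* · s/√n = 15.02

The 99% CI is wider by 15.02 - 9.27 = 5.75.
Higher confidence requires a wider interval.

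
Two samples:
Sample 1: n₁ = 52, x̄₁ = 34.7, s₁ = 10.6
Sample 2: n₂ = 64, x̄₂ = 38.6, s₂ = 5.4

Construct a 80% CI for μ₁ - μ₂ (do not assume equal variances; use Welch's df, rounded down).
(-5.99, -1.81)

Difference: x̄₁ - x̄₂ = -3.90
SE = √(s₁²/n₁ + s₂²/n₂) = √(10.6²/52 + 5.4²/64) = 1.6175
df = 72.18 → 72 (Welch–Satterthwaite, rounded down)
t* = 1.293

CI: -3.90 ± 1.293 · 1.6175 = -3.90 ± 2.09 = (-5.99, -1.81)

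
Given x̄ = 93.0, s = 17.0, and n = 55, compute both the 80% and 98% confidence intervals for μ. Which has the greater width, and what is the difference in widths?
98% CI is wider by 5.04

df = 54
80% CI: t* = 1.297, (90.03, 95.97), width = 2 · t* · s/√n = 5.95
98% CI: t* = 2.397, (87.51, 98.49), width = 2 · t* · s/√n = 10.99

The 98% CI is wider by 10.99 - 5.95 = 5.04.
Higher confidence requires a wider interval.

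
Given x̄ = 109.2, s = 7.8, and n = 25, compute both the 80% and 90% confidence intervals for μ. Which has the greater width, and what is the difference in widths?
90% CI is wider by 1.23

df = 24
80% CI: t* = 1.318, (107.14, 111.26), width = 2 · t* · s/√n = 4.11
90% CI: t* = 1.711, (106.53, 111.87), width = 2 · t* · s/√n = 5.34

The 90% CI is wider by 5.34 - 4.11 = 1.23.
Higher confidence requires a wider interval.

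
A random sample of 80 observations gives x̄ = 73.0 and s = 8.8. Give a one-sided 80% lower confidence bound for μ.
μ ≥ 72.17

Lower bound (one-sided):
t* = 0.846 (one-sided for 80%)
Lower bound = x̄ - t* · s/√n = 73.0 - 0.846 · 8.8/√80 = 72.17

We are 80% confident that μ ≥ 72.17.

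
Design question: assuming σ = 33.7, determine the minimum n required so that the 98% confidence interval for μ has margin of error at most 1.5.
n ≥ 2731

For margin E ≤ 1.5:
n ≥ (z* · σ / E)²
n ≥ (2.326 · 33.7 / 1.5)²
n ≥ 2730.84

Minimum n = 2731 (rounding up)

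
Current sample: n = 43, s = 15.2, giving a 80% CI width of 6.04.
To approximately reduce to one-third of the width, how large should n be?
n ≈ 387

CI width ∝ 1/√n
To reduce width by factor 3, need √n to grow by 3 → need 3² = 9 times as many samples.

Current: n = 43, width = 6.04
New: n = 387, width ≈ 1.98

Width reduced by factor of 6.04/1.98 = 3.05.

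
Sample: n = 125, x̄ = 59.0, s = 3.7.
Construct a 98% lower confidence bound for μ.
μ ≥ 58.31

Lower bound (one-sided):
t* = 2.076 (one-sided for 98%)
Lower bound = x̄ - t* · s/√n = 59.0 - 2.076 · 3.7/√125 = 58.31

We are 98% confident that μ ≥ 58.31.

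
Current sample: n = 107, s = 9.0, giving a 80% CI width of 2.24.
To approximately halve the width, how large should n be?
n ≈ 428

CI width ∝ 1/√n
To reduce width by factor 2, need √n to grow by 2 → need 2² = 4 times as many samples.

Current: n = 107, width = 2.24
New: n = 428, width ≈ 1.12

Width reduced by factor of 2.24/1.12 = 2.00.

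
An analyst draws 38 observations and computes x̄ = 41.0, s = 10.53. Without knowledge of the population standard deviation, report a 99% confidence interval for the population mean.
(36.36, 45.64)

t-interval (σ unknown):
df = n - 1 = 37
t* = 2.715 for 99% confidence

Margin of error = t* · s/√n = 2.715 · 10.53/√38 = 4.64

CI: (36.36, 45.64)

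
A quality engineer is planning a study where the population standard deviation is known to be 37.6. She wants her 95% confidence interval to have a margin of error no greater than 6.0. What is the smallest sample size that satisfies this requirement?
n ≥ 151

For margin E ≤ 6.0:
n ≥ (z* · σ / E)²
n ≥ (1.960 · 37.6 / 6.0)²
n ≥ 150.86

Minimum n = 151 (rounding up)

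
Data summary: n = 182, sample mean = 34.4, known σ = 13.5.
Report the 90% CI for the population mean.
(32.75, 36.05)

z-interval (σ known):
z* = 1.645 for 90% confidence

Margin of error = z* · σ/√n = 1.645 · 13.5/√182 = 1.65

CI: (34.4 - 1.65, 34.4 + 1.65) = (32.75, 36.05)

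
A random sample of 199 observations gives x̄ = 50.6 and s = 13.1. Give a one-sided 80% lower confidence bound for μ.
μ ≥ 49.82

Lower bound (one-sided):
t* = 0.843 (one-sided for 80%)
Lower bound = x̄ - t* · s/√n = 50.6 - 0.843 · 13.1/√199 = 49.82

We are 80% confident that μ ≥ 49.82.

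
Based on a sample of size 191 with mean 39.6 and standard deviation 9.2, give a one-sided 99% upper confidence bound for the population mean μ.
μ ≤ 41.16

Upper bound (one-sided):
t* = 2.346 (one-sided for 99%)
Upper bound = x̄ + t* · s/√n = 39.6 + 2.346 · 9.2/√191 = 41.16

We are 99% confident that μ ≤ 41.16.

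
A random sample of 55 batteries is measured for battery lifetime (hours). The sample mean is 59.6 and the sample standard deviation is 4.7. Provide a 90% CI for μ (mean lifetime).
(58.54, 60.66)

t-interval (σ unknown):
df = n - 1 = 54
t* = 1.674 for 90% confidence

Margin of error = t* · s/√n = 1.674 · 4.7/√55 = 1.06

CI: (58.54, 60.66)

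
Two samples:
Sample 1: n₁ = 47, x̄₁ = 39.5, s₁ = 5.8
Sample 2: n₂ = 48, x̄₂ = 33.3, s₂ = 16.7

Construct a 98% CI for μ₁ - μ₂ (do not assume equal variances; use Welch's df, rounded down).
(0.09, 12.31)

Difference: x̄₁ - x̄₂ = 6.20
SE = √(s₁²/n₁ + s₂²/n₂) = √(5.8²/47 + 16.7²/48) = 2.5546
df = 58.39 → 58 (Welch–Satterthwaite, rounded down)
t* = 2.392

CI: 6.20 ± 2.392 · 2.5546 = 6.20 ± 6.11 = (0.09, 12.31)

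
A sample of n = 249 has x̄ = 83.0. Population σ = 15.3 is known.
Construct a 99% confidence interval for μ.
(80.50, 85.50)

z-interval (σ known):
z* = 2.576 for 99% confidence

Margin of error = z* · σ/√n = 2.576 · 15.3/√249 = 2.50

CI: (83.0 - 2.50, 83.0 + 2.50) = (80.50, 85.50)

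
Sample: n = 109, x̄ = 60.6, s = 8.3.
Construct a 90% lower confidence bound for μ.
μ ≥ 59.58

Lower bound (one-sided):
t* = 1.289 (one-sided for 90%)
Lower bound = x̄ - t* · s/√n = 60.6 - 1.289 · 8.3/√109 = 59.58

We are 90% confident that μ ≥ 59.58.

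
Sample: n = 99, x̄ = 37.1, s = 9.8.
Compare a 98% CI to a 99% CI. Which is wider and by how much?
99% CI is wider by 0.51

df = 98
98% CI: t* = 2.365, (34.77, 39.43), width = 2 · t* · s/√n = 4.66
99% CI: t* = 2.627, (34.51, 39.69), width = 2 · t* · s/√n = 5.17

The 99% CI is wider by 5.17 - 4.66 = 0.51.
Higher confidence requires a wider interval.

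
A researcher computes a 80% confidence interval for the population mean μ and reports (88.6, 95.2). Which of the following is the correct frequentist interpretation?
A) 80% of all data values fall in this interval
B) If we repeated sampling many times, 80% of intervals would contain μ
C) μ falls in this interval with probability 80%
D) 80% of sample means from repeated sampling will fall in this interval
B

A) Wrong — a CI is about the parameter μ, not individual data values.
B) Correct — this is the frequentist long-run coverage interpretation.
C) Wrong — μ is fixed; the randomness lives in the interval, not in μ.
D) Wrong — coverage applies to intervals containing μ, not to future x̄ values.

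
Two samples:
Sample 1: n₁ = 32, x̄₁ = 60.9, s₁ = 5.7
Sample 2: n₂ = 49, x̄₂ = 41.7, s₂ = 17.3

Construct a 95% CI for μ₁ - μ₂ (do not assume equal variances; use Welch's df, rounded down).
(13.86, 24.54)

Difference: x̄₁ - x̄₂ = 19.20
SE = √(s₁²/n₁ + s₂²/n₂) = √(5.7²/32 + 17.3²/49) = 2.6689
df = 62.61 → 62 (Welch–Satterthwaite, rounded down)
t* = 1.999

CI: 19.20 ± 1.999 · 2.6689 = 19.20 ± 5.34 = (13.86, 24.54)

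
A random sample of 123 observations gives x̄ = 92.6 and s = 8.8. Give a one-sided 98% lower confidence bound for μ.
μ ≥ 90.95

Lower bound (one-sided):
t* = 2.076 (one-sided for 98%)
Lower bound = x̄ - t* · s/√n = 92.6 - 2.076 · 8.8/√123 = 90.95

We are 98% confident that μ ≥ 90.95.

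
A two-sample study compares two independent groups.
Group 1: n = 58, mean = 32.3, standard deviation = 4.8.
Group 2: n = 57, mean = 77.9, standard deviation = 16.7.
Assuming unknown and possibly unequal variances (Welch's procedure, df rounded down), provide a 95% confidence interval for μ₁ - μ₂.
(-50.19, -41.01)

Difference: x̄₁ - x̄₂ = -45.60
SE = √(s₁²/n₁ + s₂²/n₂) = √(4.8²/58 + 16.7²/57) = 2.3000
df = 65.04 → 65 (Welch–Satterthwaite, rounded down)
t* = 1.997

CI: -45.60 ± 1.997 · 2.3000 = -45.60 ± 4.59 = (-50.19, -41.01)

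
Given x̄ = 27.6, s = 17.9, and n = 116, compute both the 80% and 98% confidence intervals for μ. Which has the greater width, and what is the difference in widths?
98% CI is wider by 3.56

df = 115
80% CI: t* = 1.289, (25.46, 29.74), width = 2 · t* · s/√n = 4.28
98% CI: t* = 2.359, (23.68, 31.52), width = 2 · t* · s/√n = 7.84

The 98% CI is wider by 7.84 - 4.28 = 3.56.
Higher confidence requires a wider interval.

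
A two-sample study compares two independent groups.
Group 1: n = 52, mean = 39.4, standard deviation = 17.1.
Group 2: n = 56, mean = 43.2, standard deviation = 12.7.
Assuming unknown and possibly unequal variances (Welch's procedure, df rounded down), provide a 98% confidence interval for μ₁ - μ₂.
(-10.70, 3.10)

Difference: x̄₁ - x̄₂ = -3.80
SE = √(s₁²/n₁ + s₂²/n₂) = √(17.1²/52 + 12.7²/56) = 2.9161
df = 93.80 → 93 (Welch–Satterthwaite, rounded down)
t* = 2.367

CI: -3.80 ± 2.367 · 2.9161 = -3.80 ± 6.90 = (-10.70, 3.10)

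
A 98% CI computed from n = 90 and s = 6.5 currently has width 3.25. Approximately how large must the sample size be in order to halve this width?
n ≈ 360

CI width ∝ 1/√n
To reduce width by factor 2, need √n to grow by 2 → need 2² = 4 times as many samples.

Current: n = 90, width = 3.25
New: n = 360, width ≈ 1.60

Width reduced by factor of 3.25/1.60 = 2.03.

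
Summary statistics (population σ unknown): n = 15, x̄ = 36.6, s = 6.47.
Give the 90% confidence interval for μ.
(33.66, 39.54)

t-interval (σ unknown):
df = n - 1 = 14
t* = 1.761 for 90% confidence

Margin of error = t* · s/√n = 1.761 · 6.47/√15 = 2.94

CI: (33.66, 39.54)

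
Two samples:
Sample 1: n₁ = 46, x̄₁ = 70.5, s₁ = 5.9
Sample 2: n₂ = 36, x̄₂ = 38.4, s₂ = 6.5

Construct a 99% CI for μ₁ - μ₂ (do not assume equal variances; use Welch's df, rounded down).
(28.42, 35.78)

Difference: x̄₁ - x̄₂ = 32.10
SE = √(s₁²/n₁ + s₂²/n₂) = √(5.9²/46 + 6.5²/36) = 1.3894
df = 71.55 → 71 (Welch–Satterthwaite, rounded down)
t* = 2.647

CI: 32.10 ± 2.647 · 1.3894 = 32.10 ± 3.68 = (28.42, 35.78)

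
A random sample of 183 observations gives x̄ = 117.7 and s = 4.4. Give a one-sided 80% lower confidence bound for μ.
μ ≥ 117.43

Lower bound (one-sided):
t* = 0.844 (one-sided for 80%)
Lower bound = x̄ - t* · s/√n = 117.7 - 0.844 · 4.4/√183 = 117.43

We are 80% confident that μ ≥ 117.43.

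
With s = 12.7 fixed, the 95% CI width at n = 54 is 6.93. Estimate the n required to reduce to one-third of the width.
n ≈ 486

CI width ∝ 1/√n
To reduce width by factor 3, need √n to grow by 3 → need 3² = 9 times as many samples.

Current: n = 54, width = 6.93
New: n = 486, width ≈ 2.26

Width reduced by factor of 6.93/2.26 = 3.07.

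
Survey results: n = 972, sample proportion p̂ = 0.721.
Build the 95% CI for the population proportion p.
(0.693, 0.749)

Proportion CI:
SE = √(p̂(1-p̂)/n) = √(0.721 · 0.279 / 972) = 0.01439

z* = 1.960
Margin = z* · SE = 1.960 · 0.01439 = 0.0282

CI: 0.721 ± 0.0282 = (0.693, 0.749)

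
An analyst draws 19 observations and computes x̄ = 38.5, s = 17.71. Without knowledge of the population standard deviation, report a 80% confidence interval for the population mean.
(33.10, 43.90)

t-interval (σ unknown):
df = n - 1 = 18
t* = 1.330 for 80% confidence

Margin of error = t* · s/√n = 1.330 · 17.71/√19 = 5.40

CI: (33.10, 43.90)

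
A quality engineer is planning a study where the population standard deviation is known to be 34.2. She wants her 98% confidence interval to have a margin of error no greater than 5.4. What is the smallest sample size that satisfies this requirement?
n ≥ 218

For margin E ≤ 5.4:
n ≥ (z* · σ / E)²
n ≥ (2.326 · 34.2 / 5.4)²
n ≥ 217.01

Minimum n = 218 (rounding up)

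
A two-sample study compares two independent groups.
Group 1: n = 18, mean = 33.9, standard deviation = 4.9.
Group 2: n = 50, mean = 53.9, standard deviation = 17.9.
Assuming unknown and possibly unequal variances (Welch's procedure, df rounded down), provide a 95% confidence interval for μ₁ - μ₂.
(-25.56, -14.44)

Difference: x̄₁ - x̄₂ = -20.00
SE = √(s₁²/n₁ + s₂²/n₂) = √(4.9²/18 + 17.9²/50) = 2.7825
df = 63.58 → 63 (Welch–Satterthwaite, rounded down)
t* = 1.998

CI: -20.00 ± 1.998 · 2.7825 = -20.00 ± 5.56 = (-25.56, -14.44)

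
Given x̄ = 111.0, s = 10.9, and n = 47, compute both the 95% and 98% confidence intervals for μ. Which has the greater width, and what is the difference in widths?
98% CI is wider by 1.26

df = 46
95% CI: t* = 2.013, (107.80, 114.20), width = 2 · t* · s/√n = 6.40
98% CI: t* = 2.410, (107.17, 114.83), width = 2 · t* · s/√n = 7.66

The 98% CI is wider by 7.66 - 6.40 = 1.26.
Higher confidence requires a wider interval.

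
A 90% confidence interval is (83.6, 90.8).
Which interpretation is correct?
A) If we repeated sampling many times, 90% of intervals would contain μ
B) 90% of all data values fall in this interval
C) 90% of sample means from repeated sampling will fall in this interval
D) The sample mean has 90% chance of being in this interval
A

A) Correct — this is the frequentist long-run coverage interpretation.
B) Wrong — a CI is about the parameter μ, not individual data values.
C) Wrong — coverage applies to intervals containing μ, not to future x̄ values.
D) Wrong — x̄ is observed and sits in the interval by construction.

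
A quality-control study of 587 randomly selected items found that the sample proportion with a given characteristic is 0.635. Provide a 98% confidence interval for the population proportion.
(0.589, 0.681)

Proportion CI:
SE = √(p̂(1-p̂)/n) = √(0.635 · 0.365 / 587) = 0.01987

z* = 2.326
Margin = z* · SE = 2.326 · 0.01987 = 0.0462

CI: 0.635 ± 0.0462 = (0.589, 0.681)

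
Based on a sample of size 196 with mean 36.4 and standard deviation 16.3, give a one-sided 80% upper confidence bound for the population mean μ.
μ ≤ 37.38

Upper bound (one-sided):
t* = 0.843 (one-sided for 80%)
Upper bound = x̄ + t* · s/√n = 36.4 + 0.843 · 16.3/√196 = 37.38

We are 80% confident that μ ≤ 37.38.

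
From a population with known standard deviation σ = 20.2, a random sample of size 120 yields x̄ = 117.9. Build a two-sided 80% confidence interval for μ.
(115.54, 120.26)

z-interval (σ known):
z* = 1.282 for 80% confidence

Margin of error = z* · σ/√n = 1.282 · 20.2/√120 = 2.36

CI: (117.9 - 2.36, 117.9 + 2.36) = (115.54, 120.26)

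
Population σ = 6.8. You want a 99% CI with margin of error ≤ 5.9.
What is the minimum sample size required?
n ≥ 9

For margin E ≤ 5.9:
n ≥ (z* · σ / E)²
n ≥ (2.576 · 6.8 / 5.9)²
n ≥ 8.81

Minimum n = 9 (rounding up)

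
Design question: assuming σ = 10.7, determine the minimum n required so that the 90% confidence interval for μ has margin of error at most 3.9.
n ≥ 21

For margin E ≤ 3.9:
n ≥ (z* · σ / E)²
n ≥ (1.645 · 10.7 / 3.9)²
n ≥ 20.37

Minimum n = 21 (rounding up)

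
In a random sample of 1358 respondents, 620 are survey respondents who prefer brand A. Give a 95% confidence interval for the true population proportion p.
(0.430, 0.483)

Proportion CI:
p̂ = 620/1358 = 0.45655
SE = √(p̂(1-p̂)/n) = √(0.45655 · 0.54345 / 1358) = 0.01352

z* = 1.960
Margin = z* · SE = 1.960 · 0.01352 = 0.0265

CI: 0.45655 ± 0.0265 = (0.430, 0.483)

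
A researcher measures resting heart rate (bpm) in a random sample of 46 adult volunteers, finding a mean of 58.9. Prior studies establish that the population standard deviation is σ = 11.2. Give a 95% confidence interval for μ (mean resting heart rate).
(55.66, 62.14)

z-interval (σ known):
z* = 1.960 for 95% confidence

Margin of error = z* · σ/√n = 1.960 · 11.2/√46 = 3.24

CI: (58.9 - 3.24, 58.9 + 3.24) = (55.66, 62.14)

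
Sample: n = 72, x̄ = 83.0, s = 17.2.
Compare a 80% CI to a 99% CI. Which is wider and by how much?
99% CI is wider by 5.48

df = 71
80% CI: t* = 1.294, (80.38, 85.62), width = 2 · t* · s/√n = 5.25
99% CI: t* = 2.647, (77.63, 88.37), width = 2 · t* · s/√n = 10.73

The 99% CI is wider by 10.73 - 5.25 = 5.48.
Higher confidence requires a wider interval.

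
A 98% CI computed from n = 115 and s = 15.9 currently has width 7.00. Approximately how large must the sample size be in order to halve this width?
n ≈ 460

CI width ∝ 1/√n
To reduce width by factor 2, need √n to grow by 2 → need 2² = 4 times as many samples.

Current: n = 115, width = 7.00
New: n = 460, width ≈ 3.46

Width reduced by factor of 7.00/3.46 = 2.02.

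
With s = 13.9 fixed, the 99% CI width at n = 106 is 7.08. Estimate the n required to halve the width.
n ≈ 424

CI width ∝ 1/√n
To reduce width by factor 2, need √n to grow by 2 → need 2² = 4 times as many samples.

Current: n = 106, width = 7.08
New: n = 424, width ≈ 3.49

Width reduced by factor of 7.08/3.49 = 2.03.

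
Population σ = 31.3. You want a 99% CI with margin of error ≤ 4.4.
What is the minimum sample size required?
n ≥ 336

For margin E ≤ 4.4:
n ≥ (z* · σ / E)²
n ≥ (2.576 · 31.3 / 4.4)²
n ≥ 335.80

Minimum n = 336 (rounding up)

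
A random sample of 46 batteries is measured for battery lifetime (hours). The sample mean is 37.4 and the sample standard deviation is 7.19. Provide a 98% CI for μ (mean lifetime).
(34.84, 39.96)

t-interval (σ unknown):
df = n - 1 = 45
t* = 2.412 for 98% confidence

Margin of error = t* · s/√n = 2.412 · 7.19/√46 = 2.56

CI: (34.84, 39.96)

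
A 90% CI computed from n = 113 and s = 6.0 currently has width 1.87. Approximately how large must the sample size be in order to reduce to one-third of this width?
n ≈ 1017

CI width ∝ 1/√n
To reduce width by factor 3, need √n to grow by 3 → need 3² = 9 times as many samples.

Current: n = 113, width = 1.87
New: n = 1017, width ≈ 0.62

Width reduced by factor of 1.87/0.62 = 3.02.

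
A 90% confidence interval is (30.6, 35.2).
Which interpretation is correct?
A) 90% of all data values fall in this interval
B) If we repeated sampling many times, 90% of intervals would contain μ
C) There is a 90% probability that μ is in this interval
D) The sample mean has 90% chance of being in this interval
B

A) Wrong — a CI is about the parameter μ, not individual data values.
B) Correct — this is the frequentist long-run coverage interpretation.
C) Wrong — μ is fixed; the randomness lives in the interval, not in μ.
D) Wrong — x̄ is observed and sits in the interval by construction.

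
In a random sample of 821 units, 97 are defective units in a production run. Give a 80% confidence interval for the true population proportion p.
(0.104, 0.133)

Proportion CI:
p̂ = 97/821 = 0.11815
SE = √(p̂(1-p̂)/n) = √(0.11815 · 0.88185 / 821) = 0.01127

z* = 1.282
Margin = z* · SE = 1.282 · 0.01127 = 0.0144

CI: 0.11815 ± 0.0144 = (0.104, 0.133)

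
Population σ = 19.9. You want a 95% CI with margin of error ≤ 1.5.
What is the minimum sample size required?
n ≥ 677

For margin E ≤ 1.5:
n ≥ (z* · σ / E)²
n ≥ (1.960 · 19.9 / 1.5)²
n ≥ 676.14

Minimum n = 677 (rounding up)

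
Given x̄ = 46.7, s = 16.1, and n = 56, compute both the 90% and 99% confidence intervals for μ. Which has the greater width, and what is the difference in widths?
99% CI is wider by 4.28

df = 55
90% CI: t* = 1.673, (43.10, 50.30), width = 2 · t* · s/√n = 7.20
99% CI: t* = 2.668, (40.96, 52.44), width = 2 · t* · s/√n = 11.48

The 99% CI is wider by 11.48 - 7.20 = 4.28.
Higher confidence requires a wider interval.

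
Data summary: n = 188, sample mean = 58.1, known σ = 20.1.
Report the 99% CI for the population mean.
(54.32, 61.88)

z-interval (σ known):
z* = 2.576 for 99% confidence

Margin of error = z* · σ/√n = 2.576 · 20.1/√188 = 3.78

CI: (58.1 - 3.78, 58.1 + 3.78) = (54.32, 61.88)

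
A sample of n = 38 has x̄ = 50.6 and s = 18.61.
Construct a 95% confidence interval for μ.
(44.48, 56.72)

t-interval (σ unknown):
df = n - 1 = 37
t* = 2.026 for 95% confidence

Margin of error = t* · s/√n = 2.026 · 18.61/√38 = 6.12

CI: (44.48, 56.72)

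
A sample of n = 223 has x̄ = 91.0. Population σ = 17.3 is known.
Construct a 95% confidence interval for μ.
(88.73, 93.27)

z-interval (σ known):
z* = 1.960 for 95% confidence

Margin of error = z* · σ/√n = 1.960 · 17.3/√223 = 2.27

CI: (91.0 - 2.27, 91.0 + 2.27) = (88.73, 93.27)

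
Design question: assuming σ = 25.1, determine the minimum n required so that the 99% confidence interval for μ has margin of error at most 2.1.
n ≥ 948

For margin E ≤ 2.1:
n ≥ (z* · σ / E)²
n ≥ (2.576 · 25.1 / 2.1)²
n ≥ 947.98

Minimum n = 948 (rounding up)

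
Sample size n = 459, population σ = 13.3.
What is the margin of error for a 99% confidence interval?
Margin of error = 1.60

Margin of error = z* · σ/√n
= 2.576 · 13.3/√459
= 2.576 · 13.3/21.4243
= 1.60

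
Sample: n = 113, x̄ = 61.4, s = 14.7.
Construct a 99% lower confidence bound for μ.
μ ≥ 58.14

Lower bound (one-sided):
t* = 2.360 (one-sided for 99%)
Lower bound = x̄ - t* · s/√n = 61.4 - 2.360 · 14.7/√113 = 58.14

We are 99% confident that μ ≥ 58.14.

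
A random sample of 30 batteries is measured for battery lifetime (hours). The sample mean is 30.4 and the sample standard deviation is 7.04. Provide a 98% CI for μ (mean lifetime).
(27.24, 33.56)

t-interval (σ unknown):
df = n - 1 = 29
t* = 2.462 for 98% confidence

Margin of error = t* · s/√n = 2.462 · 7.04/√30 = 3.16

CI: (27.24, 33.56)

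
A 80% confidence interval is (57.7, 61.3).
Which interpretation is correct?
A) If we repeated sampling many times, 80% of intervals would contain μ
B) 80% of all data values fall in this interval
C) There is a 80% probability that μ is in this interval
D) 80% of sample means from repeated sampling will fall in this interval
A

A) Correct — this is the frequentist long-run coverage interpretation.
B) Wrong — a CI is about the parameter μ, not individual data values.
C) Wrong — μ is fixed; the randomness lives in the interval, not in μ.
D) Wrong — coverage applies to intervals containing μ, not to future x̄ values.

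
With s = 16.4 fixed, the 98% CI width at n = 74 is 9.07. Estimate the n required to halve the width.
n ≈ 296

CI width ∝ 1/√n
To reduce width by factor 2, need √n to grow by 2 → need 2² = 4 times as many samples.

Current: n = 74, width = 9.07
New: n = 296, width ≈ 4.46

Width reduced by factor of 9.07/4.46 = 2.03.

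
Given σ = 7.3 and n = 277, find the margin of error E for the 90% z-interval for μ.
Margin of error = 0.72

Margin of error = z* · σ/√n
= 1.645 · 7.3/√277
= 1.645 · 7.3/16.6433
= 0.72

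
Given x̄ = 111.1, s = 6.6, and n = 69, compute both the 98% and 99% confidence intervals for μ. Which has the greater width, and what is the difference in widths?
99% CI is wider by 0.42

df = 68
98% CI: t* = 2.382, (109.21, 112.99), width = 2 · t* · s/√n = 3.79
99% CI: t* = 2.650, (108.99, 113.21), width = 2 · t* · s/√n = 4.21

The 99% CI is wider by 4.21 - 3.79 = 0.42.
Higher confidence requires a wider interval.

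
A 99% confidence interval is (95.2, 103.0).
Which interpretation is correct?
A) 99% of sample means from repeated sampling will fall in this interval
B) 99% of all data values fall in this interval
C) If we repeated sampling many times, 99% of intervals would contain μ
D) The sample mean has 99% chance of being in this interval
C

A) Wrong — coverage applies to intervals containing μ, not to future x̄ values.
B) Wrong — a CI is about the parameter μ, not individual data values.
C) Correct — this is the frequentist long-run coverage interpretation.
D) Wrong — x̄ is observed and sits in the interval by construction.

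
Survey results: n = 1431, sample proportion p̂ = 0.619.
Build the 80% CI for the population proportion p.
(0.603, 0.635)

Proportion CI:
SE = √(p̂(1-p̂)/n) = √(0.619 · 0.381 / 1431) = 0.01284

z* = 1.282
Margin = z* · SE = 1.282 · 0.01284 = 0.0165

CI: 0.619 ± 0.0165 = (0.603, 0.635)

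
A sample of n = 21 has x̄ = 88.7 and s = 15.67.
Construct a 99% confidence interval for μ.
(78.97, 98.43)

t-interval (σ unknown):
df = n - 1 = 20
t* = 2.845 for 99% confidence

Margin of error = t* · s/√n = 2.845 · 15.67/√21 = 9.73

CI: (78.97, 98.43)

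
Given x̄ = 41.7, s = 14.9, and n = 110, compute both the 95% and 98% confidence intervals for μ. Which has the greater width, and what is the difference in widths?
98% CI is wider by 1.08

df = 109
95% CI: t* = 1.982, (38.88, 44.52), width = 2 · t* · s/√n = 5.63
98% CI: t* = 2.361, (38.35, 45.05), width = 2 · t* · s/√n = 6.71

The 98% CI is wider by 6.71 - 5.63 = 1.08.
Higher confidence requires a wider interval.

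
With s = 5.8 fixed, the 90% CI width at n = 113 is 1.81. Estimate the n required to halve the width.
n ≈ 452

CI width ∝ 1/√n
To reduce width by factor 2, need √n to grow by 2 → need 2² = 4 times as many samples.

Current: n = 113, width = 1.81
New: n = 452, width ≈ 0.90

Width reduced by factor of 1.81/0.90 = 2.01.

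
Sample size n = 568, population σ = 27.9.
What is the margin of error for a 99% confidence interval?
Margin of error = 3.02

Margin of error = z* · σ/√n
= 2.576 · 27.9/√568
= 2.576 · 27.9/23.8328
= 3.02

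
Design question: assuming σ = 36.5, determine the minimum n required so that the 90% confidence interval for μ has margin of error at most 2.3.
n ≥ 682

For margin E ≤ 2.3:
n ≥ (z* · σ / E)²
n ≥ (1.645 · 36.5 / 2.3)²
n ≥ 681.49

Minimum n = 682 (rounding up)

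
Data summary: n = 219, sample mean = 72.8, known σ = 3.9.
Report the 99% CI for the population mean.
(72.12, 73.48)

z-interval (σ known):
z* = 2.576 for 99% confidence

Margin of error = z* · σ/√n = 2.576 · 3.9/√219 = 0.68

CI: (72.8 - 0.68, 72.8 + 0.68) = (72.12, 73.48)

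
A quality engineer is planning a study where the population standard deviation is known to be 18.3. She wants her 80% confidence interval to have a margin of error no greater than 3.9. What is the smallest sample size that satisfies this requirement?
n ≥ 37

For margin E ≤ 3.9:
n ≥ (z* · σ / E)²
n ≥ (1.282 · 18.3 / 3.9)²
n ≥ 36.19

Minimum n = 37 (rounding up)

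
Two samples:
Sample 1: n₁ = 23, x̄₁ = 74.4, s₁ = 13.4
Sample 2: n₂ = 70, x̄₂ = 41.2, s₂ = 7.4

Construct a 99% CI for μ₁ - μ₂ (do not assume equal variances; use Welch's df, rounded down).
(25.06, 41.34)

Difference: x̄₁ - x̄₂ = 33.20
SE = √(s₁²/n₁ + s₂²/n₂) = √(13.4²/23 + 7.4²/70) = 2.9307
df = 26.54 → 26 (Welch–Satterthwaite, rounded down)
t* = 2.779

CI: 33.20 ± 2.779 · 2.9307 = 33.20 ± 8.14 = (25.06, 41.34)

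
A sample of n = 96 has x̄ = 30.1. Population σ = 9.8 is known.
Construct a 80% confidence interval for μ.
(28.82, 31.38)

z-interval (σ known):
z* = 1.282 for 80% confidence

Margin of error = z* · σ/√n = 1.282 · 9.8/√96 = 1.28

CI: (30.1 - 1.28, 30.1 + 1.28) = (28.82, 31.38)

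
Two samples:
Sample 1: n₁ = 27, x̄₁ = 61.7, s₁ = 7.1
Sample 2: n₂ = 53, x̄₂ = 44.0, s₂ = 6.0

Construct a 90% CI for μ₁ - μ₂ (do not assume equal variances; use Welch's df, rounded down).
(15.02, 20.38)

Difference: x̄₁ - x̄₂ = 17.70
SE = √(s₁²/n₁ + s₂²/n₂) = √(7.1²/27 + 6.0²/53) = 1.5957
df = 45.36 → 45 (Welch–Satterthwaite, rounded down)
t* = 1.679

CI: 17.70 ± 1.679 · 1.5957 = 17.70 ± 2.68 = (15.02, 20.38)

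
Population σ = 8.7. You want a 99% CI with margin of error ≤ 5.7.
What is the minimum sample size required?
n ≥ 16

For margin E ≤ 5.7:
n ≥ (z* · σ / E)²
n ≥ (2.576 · 8.7 / 5.7)²
n ≥ 15.46

Minimum n = 16 (rounding up)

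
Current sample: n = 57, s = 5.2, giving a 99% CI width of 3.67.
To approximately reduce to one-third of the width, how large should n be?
n ≈ 513

CI width ∝ 1/√n
To reduce width by factor 3, need √n to grow by 3 → need 3² = 9 times as many samples.

Current: n = 57, width = 3.67
New: n = 513, width ≈ 1.19

Width reduced by factor of 3.67/1.19 = 3.08.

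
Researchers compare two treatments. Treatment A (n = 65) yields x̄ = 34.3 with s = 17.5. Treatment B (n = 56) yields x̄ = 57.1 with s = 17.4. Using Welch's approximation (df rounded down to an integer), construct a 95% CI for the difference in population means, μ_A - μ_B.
(-29.10, -16.50)

Difference: x̄₁ - x̄₂ = -22.80
SE = √(s₁²/n₁ + s₂²/n₂) = √(17.5²/65 + 17.4²/56) = 3.1809
df = 116.56 → 116 (Welch–Satterthwaite, rounded down)
t* = 1.981

CI: -22.80 ± 1.981 · 3.1809 = -22.80 ± 6.30 = (-29.10, -16.50)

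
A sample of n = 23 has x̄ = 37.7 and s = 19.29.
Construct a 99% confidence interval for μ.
(26.36, 49.04)

t-interval (σ unknown):
df = n - 1 = 22
t* = 2.819 for 99% confidence

Margin of error = t* · s/√n = 2.819 · 19.29/√23 = 11.34

CI: (26.36, 49.04)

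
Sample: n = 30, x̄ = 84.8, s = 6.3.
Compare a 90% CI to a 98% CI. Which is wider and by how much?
98% CI is wider by 1.75

df = 29
90% CI: t* = 1.699, (82.85, 86.75), width = 2 · t* · s/√n = 3.91
98% CI: t* = 2.462, (81.97, 87.63), width = 2 · t* · s/√n = 5.66

The 98% CI is wider by 5.66 - 3.91 = 1.75.
Higher confidence requires a wider interval.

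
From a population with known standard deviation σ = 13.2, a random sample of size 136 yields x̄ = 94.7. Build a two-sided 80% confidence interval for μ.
(93.25, 96.15)

z-interval (σ known):
z* = 1.282 for 80% confidence

Margin of error = z* · σ/√n = 1.282 · 13.2/√136 = 1.45

CI: (94.7 - 1.45, 94.7 + 1.45) = (93.25, 96.15)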